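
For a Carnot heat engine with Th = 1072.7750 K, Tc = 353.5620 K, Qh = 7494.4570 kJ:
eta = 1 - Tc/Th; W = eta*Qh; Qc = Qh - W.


eta = 1 - 353.5620/1072.7750 = 0.6704
W = 0.6704 * 7494.4570 = 5024.4561 kJ
Qc = 7494.4570 - 5024.4561 = 2470.0009 kJ

eta = 67.0423%, W = 5024.4561 kJ, Qc = 2470.0009 kJ


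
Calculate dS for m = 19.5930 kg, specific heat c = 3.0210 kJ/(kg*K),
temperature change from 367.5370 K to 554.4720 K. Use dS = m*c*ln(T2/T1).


T2/T1 = 1.5086
ln(T2/T1) = 0.4112
dS = 19.5930 * 3.0210 * 0.4112 = 24.3387 kJ/K

24.3387 kJ/K


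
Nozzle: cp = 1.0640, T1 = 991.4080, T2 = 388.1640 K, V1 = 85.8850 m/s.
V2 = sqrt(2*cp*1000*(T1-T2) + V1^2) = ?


dT = 603.2440 K
2*cp*1000*dT = 1283703.2320
V1^2 = 7376.2332
V2 = sqrt(1291079.4652) = 1136.2568 m/s

1136.2568 m/s


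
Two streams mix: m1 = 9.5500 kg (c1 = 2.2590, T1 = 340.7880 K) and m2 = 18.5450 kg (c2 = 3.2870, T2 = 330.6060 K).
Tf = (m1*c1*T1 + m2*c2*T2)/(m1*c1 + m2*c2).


num = 27504.8600
den = 82.5309
Tf = 333.2676 K

333.2676 K


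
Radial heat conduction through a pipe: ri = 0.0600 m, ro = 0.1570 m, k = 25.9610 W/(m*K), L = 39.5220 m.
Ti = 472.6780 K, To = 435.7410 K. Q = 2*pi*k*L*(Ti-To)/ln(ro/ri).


dT = 36.9370 K
ln(ro/ri) = 0.9619
Q = 2*pi*25.9610*39.5220*36.9370 / 0.9619 = 247554.7893 W

247554.7893 W


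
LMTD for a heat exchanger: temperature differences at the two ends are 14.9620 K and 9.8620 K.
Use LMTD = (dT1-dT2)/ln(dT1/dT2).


dT1/dT2 = 1.5171
ln(dT1/dT2) = 0.4168
LMTD = 5.1000 / 0.4168 = 12.2354 K

12.2354 K


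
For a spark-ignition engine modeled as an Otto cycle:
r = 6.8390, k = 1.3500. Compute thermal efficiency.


r^(k-1) = 1.9600
eta = 1 - 1/1.9600 = 0.4898 = 48.9786%

48.9786%


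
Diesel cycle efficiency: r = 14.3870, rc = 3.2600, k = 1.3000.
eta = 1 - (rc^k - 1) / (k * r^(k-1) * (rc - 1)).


r^(k-1) = 2.2253
rc^k = 4.6471
eta = 0.4422 = 44.2165%

44.2165%


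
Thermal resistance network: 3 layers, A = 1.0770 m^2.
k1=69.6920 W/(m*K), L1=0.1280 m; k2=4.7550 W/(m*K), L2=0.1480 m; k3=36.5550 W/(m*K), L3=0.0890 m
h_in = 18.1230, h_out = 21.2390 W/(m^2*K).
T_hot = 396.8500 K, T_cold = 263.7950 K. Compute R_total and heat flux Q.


R_conv_in = 1/(18.1230*1.0770) = 0.0512
R_1 = 0.1280/(69.6920*1.0770) = 0.0017
R_2 = 0.1480/(4.7550*1.0770) = 0.0289
R_3 = 0.0890/(36.5550*1.0770) = 0.0023
R_conv_out = 1/(21.2390*1.0770) = 0.0437
R_total = 0.1278 K/W
Q = 133.0550 / 0.1278 = 1040.9861 W

R_total = 0.1278 K/W, Q = 1040.9861 W


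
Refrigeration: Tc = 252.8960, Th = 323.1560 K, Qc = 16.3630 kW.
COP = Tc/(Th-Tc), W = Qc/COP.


COP = 252.8960 / 70.2600 = 3.5994
W = 16.3630 / 3.5994 = 4.5460 kW

COP = 3.5994, W = 4.5460 kW


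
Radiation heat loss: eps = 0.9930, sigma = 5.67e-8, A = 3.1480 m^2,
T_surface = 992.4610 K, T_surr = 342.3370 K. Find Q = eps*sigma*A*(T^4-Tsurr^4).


T^4 = 9.7018e+11
Tsurr^4 = 1.3735e+10
Q = 0.9930 * 5.67e-8 * 3.1480 * 9.5645e+11 = 169523.0375 W

169523.0375 W


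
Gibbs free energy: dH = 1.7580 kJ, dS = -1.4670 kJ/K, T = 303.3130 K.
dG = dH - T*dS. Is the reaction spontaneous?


T*dS = 303.3130 * -1.4670 = -444.9602 kJ
dG = 1.7580 + 444.9602 = 446.7182 kJ (non-spontaneous)

dG = 446.7182 kJ, non-spontaneous


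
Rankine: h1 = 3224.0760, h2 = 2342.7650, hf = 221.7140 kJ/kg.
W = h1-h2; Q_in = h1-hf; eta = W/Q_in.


W = 881.3110 kJ/kg
Q_in = 3002.3620 kJ/kg
eta = 0.2935 = 29.3539%

eta = 29.3539%


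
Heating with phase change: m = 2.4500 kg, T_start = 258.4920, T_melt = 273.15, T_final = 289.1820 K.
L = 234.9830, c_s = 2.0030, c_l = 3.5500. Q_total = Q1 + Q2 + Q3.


Q1 (sensible, solid) = 2.4500 * 2.0030 * 14.6580 = 71.9319 kJ
Q2 (latent) = 2.4500 * 234.9830 = 575.7083 kJ
Q3 (sensible, liquid) = 2.4500 * 3.5500 * 16.0320 = 139.4383 kJ
Q_total = 787.0786 kJ

787.0786 kJ


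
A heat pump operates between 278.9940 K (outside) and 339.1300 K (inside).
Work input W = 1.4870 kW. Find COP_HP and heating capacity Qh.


COP = 339.1300 / 60.1360 = 5.6394
Qh = 5.6394 * 1.4870 = 8.3858 kW

COP = 5.6394, Qh = 8.3858 kW


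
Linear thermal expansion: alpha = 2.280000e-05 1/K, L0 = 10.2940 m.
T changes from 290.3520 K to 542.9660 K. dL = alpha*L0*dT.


dT = 252.6140 K
dL = 2.280000e-05 * 10.2940 * 252.6140 = 0.059289 m
L_final = 10.353289 m

dL = 0.059289 m


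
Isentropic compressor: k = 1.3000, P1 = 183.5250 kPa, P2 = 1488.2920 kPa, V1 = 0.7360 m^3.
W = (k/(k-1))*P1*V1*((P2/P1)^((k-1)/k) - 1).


(k-1)/k = 0.2308
(P2/P1)^exp = 1.6209
W = 4.3333 * 183.5250 * 0.7360 * (1.6209 - 1) = 363.4515 kJ

363.4515 kJ


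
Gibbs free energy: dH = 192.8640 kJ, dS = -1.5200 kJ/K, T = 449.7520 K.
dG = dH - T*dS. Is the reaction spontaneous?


T*dS = 449.7520 * -1.5200 = -683.6230 kJ
dG = 192.8640 + 683.6230 = 876.4870 kJ (non-spontaneous)

dG = 876.4870 kJ, non-spontaneous


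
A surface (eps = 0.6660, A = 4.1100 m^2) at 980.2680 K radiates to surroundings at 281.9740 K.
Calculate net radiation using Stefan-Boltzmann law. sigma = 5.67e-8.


T^4 = 9.2338e+11
Tsurr^4 = 6.3217e+09
Q = 0.6660 * 5.67e-8 * 4.1100 * 9.1706e+11 = 142329.4826 W

142329.4826 W


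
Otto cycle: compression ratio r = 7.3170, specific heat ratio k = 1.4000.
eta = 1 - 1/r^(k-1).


r^(k-1) = 2.2168
eta = 1 - 1/2.2168 = 0.5489 = 54.8906%

54.8906%


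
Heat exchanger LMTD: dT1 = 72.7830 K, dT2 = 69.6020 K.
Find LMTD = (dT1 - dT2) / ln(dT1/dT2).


dT1/dT2 = 1.0457
ln(dT1/dT2) = 0.0447
LMTD = 3.1810 / 0.0447 = 71.1807 K

71.1807 K


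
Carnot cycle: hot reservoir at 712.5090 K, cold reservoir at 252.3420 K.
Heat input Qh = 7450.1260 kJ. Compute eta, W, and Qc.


eta = 1 - 252.3420/712.5090 = 0.6458
W = 0.6458 * 7450.1260 = 4811.5913 kJ
Qc = 7450.1260 - 4811.5913 = 2638.5347 kJ

eta = 64.5840%, W = 4811.5913 kJ, Qc = 2638.5347 kJ


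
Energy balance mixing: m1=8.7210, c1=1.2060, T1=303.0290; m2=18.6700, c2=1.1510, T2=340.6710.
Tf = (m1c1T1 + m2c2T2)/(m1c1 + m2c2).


num = 10507.8524
den = 32.0067
Tf = 328.3017 K

328.3017 K


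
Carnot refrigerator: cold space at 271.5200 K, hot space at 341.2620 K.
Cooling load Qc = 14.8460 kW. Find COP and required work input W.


COP = 271.5200 / 69.7420 = 3.8932
W = 14.8460 / 3.8932 = 3.8133 kW

COP = 3.8932, W = 3.8133 kW


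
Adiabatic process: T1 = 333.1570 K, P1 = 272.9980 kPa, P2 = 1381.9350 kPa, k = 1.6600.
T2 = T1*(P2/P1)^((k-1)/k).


(k-1)/k = 0.3976
(P2/P1)^exp = 1.9056
T2 = 333.1570 * 1.9056 = 634.8674 K

634.8674 K


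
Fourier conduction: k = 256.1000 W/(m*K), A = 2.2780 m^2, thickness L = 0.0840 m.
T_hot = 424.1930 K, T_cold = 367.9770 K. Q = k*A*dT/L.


dT = 56.2160 K
Q = 256.1000 * 2.2780 * 56.2160 / 0.0840 = 390430.6940 W

390430.6940 W


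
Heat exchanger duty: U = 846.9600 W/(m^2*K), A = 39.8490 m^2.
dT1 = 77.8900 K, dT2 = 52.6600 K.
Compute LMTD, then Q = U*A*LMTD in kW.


LMTD = 64.4541 K
Q = 846.9600 * 39.8490 * 64.4541 = 2175358.2981 W = 2175.3583 kW

2175.3583 kW


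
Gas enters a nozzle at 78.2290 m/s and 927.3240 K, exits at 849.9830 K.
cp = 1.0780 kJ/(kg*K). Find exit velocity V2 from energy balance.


dT = 77.3410 K
2*cp*1000*dT = 166747.1960
V1^2 = 6119.7764
V2 = sqrt(172866.9724) = 415.7727 m/s

415.7727 m/s


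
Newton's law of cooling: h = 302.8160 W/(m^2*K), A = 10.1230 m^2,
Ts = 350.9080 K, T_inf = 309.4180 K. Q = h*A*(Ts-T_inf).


dT = 41.4900 K
Q = 302.8160 * 10.1230 * 41.4900 = 127183.7102 W

127183.7102 W


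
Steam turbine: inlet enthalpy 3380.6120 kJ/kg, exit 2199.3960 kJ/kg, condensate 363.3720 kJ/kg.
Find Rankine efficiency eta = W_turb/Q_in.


W = 1181.2160 kJ/kg
Q_in = 3017.2400 kJ/kg
eta = 0.3915 = 39.1489%

eta = 39.1489%


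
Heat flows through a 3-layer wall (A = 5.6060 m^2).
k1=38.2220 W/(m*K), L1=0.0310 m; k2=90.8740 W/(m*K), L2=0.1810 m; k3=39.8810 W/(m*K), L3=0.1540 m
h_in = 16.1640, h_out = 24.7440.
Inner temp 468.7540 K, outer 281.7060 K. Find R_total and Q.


R_conv_in = 1/(16.1640*5.6060) = 0.0110
R_1 = 0.0310/(38.2220*5.6060) = 0.0001
R_2 = 0.1810/(90.8740*5.6060) = 0.0004
R_3 = 0.1540/(39.8810*5.6060) = 0.0007
R_conv_out = 1/(24.7440*5.6060) = 0.0072
R_total = 0.0194 K/W
Q = 187.0480 / 0.0194 = 9625.0449 W

R_total = 0.0194 K/W, Q = 9625.0449 W


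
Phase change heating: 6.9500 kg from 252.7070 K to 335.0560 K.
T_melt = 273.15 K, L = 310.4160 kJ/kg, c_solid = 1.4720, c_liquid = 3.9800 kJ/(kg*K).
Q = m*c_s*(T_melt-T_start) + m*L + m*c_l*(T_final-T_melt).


Q1 (sensible, solid) = 6.9500 * 1.4720 * 20.4430 = 209.1401 kJ
Q2 (latent) = 6.9500 * 310.4160 = 2157.3912 kJ
Q3 (sensible, liquid) = 6.9500 * 3.9800 * 61.9060 = 1712.3819 kJ
Q_total = 4078.9131 kJ

4078.9131 kJ


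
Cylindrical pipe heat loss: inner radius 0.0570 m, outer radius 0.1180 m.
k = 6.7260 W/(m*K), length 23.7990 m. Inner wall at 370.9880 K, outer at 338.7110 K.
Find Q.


dT = 32.2770 K
ln(ro/ri) = 0.7276
Q = 2*pi*6.7260*23.7990*32.2770 / 0.7276 = 44614.4972 W

44614.4972 W


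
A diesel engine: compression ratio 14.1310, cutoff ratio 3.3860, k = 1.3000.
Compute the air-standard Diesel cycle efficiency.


r^(k-1) = 2.2134
rc^k = 4.8819
eta = 0.4346 = 43.4563%

43.4563%


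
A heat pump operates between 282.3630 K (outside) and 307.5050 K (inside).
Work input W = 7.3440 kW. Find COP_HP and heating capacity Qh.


COP = 307.5050 / 25.1420 = 12.2307
Qh = 12.2307 * 7.3440 = 89.8225 kW

COP = 12.2307, Qh = 89.8225 kW


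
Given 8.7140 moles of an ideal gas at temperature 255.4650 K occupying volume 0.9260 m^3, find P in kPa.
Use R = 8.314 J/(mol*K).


P = nRT/V = 8.7140 * 8.314 * 255.4650 / 0.9260
= 18507.9784 / 0.9260 = 19987.0177 Pa = 19.9870 kPa

19.9870 kPa


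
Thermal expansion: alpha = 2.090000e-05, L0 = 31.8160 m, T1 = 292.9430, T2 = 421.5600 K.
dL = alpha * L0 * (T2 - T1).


dT = 128.6170 K
dL = 2.090000e-05 * 31.8160 * 128.6170 = 0.085524 m
L_final = 31.901524 m

dL = 0.085524 m


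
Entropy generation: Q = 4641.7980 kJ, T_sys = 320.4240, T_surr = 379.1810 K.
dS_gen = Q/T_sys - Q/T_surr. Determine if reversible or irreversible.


dS_sys = 4641.7980/320.4240 = 14.4864 kJ/K
dS_surr = -4641.7980/379.1810 = -12.2416 kJ/K
dS_gen = 14.4864 - 12.2416 = 2.2448 kJ/K (irreversible)

dS_gen = 2.2448 kJ/K, irreversible


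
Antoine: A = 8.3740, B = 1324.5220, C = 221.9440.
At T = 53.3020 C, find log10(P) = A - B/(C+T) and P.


C+T = 275.2460
B/(C+T) = 4.8121
log10(P) = 8.3740 - 4.8121 = 3.5619
P = 10^3.5619 = 3646.3726 mmHg

3646.3726 mmHg


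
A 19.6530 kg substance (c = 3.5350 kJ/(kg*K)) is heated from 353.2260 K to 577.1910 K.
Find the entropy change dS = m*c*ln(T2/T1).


T2/T1 = 1.6341
ln(T2/T1) = 0.4911
dS = 19.6530 * 3.5350 * 0.4911 = 34.1159 kJ/K

34.1159 kJ/K


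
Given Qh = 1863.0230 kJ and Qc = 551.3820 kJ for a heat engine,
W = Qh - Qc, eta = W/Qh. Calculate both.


W = 1863.0230 - 551.3820 = 1311.6410 kJ
eta = 1311.6410 / 1863.0230 = 0.7040 = 70.4039%

W = 1311.6410 kJ, eta = 70.4039%


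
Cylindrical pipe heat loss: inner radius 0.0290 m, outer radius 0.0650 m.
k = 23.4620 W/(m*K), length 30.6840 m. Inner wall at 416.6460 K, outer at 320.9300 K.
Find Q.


dT = 95.7160 K
ln(ro/ri) = 0.8071
Q = 2*pi*23.4620*30.6840*95.7160 / 0.8071 = 536436.9354 W

536436.9354 W


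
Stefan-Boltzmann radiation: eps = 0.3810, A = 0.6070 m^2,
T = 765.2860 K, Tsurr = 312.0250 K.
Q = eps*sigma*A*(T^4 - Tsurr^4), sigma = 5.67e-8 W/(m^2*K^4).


T^4 = 3.4300e+11
Tsurr^4 = 9.4789e+09
Q = 0.3810 * 5.67e-8 * 0.6070 * 3.3352e+11 = 4373.4184 W

4373.4184 W


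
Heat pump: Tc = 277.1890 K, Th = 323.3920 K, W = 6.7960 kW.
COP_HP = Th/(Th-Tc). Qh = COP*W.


COP = 323.3920 / 46.2030 = 6.9994
Qh = 6.9994 * 6.7960 = 47.5677 kW

COP = 6.9994, Qh = 47.5677 kW


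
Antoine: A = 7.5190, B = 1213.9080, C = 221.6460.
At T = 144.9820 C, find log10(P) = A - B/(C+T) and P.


C+T = 366.6280
B/(C+T) = 3.3110
log10(P) = 7.5190 - 3.3110 = 4.2080
P = 10^4.2080 = 16143.3126 mmHg

16143.3126 mmHg


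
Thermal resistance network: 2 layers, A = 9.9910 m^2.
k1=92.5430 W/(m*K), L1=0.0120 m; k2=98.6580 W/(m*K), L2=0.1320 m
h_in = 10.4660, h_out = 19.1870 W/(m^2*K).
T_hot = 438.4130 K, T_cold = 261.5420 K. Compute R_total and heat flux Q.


R_conv_in = 1/(10.4660*9.9910) = 0.0096
R_1 = 0.0120/(92.5430*9.9910) = 1.2979e-05
R_2 = 0.1320/(98.6580*9.9910) = 0.0001
R_conv_out = 1/(19.1870*9.9910) = 0.0052
R_total = 0.0149 K/W
Q = 176.8710 / 0.0149 = 11849.2182 W

R_total = 0.0149 K/W, Q = 11849.2182 W


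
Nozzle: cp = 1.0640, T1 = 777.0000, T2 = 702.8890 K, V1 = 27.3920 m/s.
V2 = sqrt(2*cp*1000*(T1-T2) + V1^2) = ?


dT = 74.1110 K
2*cp*1000*dT = 157708.2080
V1^2 = 750.3217
V2 = sqrt(158458.5297) = 398.0685 m/s

398.0685 m/s


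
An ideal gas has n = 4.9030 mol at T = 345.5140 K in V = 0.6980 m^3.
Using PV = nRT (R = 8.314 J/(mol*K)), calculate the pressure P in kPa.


P = nRT/V = 4.9030 * 8.314 * 345.5140 / 0.6980
= 14084.3745 / 0.6980 = 20178.1869 Pa = 20.1782 kPa

20.1782 kPa


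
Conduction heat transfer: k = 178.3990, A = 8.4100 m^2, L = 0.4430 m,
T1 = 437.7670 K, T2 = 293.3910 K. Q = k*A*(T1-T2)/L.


dT = 144.3760 K
Q = 178.3990 * 8.4100 * 144.3760 / 0.4430 = 488967.1583 W

488967.1583 W


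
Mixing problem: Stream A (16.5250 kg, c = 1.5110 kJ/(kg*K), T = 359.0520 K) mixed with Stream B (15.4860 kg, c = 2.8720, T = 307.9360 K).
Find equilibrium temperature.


num = 22660.9656
den = 69.4451
Tf = 326.3150 K

326.3150 K


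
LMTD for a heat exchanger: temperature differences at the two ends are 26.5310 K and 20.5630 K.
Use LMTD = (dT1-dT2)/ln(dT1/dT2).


dT1/dT2 = 1.2902
ln(dT1/dT2) = 0.2548
LMTD = 5.9680 / 0.2548 = 23.4204 K

23.4204 K


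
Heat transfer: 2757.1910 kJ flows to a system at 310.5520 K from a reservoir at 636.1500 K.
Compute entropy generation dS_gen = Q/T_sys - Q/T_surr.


dS_sys = 2757.1910/310.5520 = 8.8784 kJ/K
dS_surr = -2757.1910/636.1500 = -4.3342 kJ/K
dS_gen = 8.8784 - 4.3342 = 4.5442 kJ/K (irreversible)

dS_gen = 4.5442 kJ/K, irreversible


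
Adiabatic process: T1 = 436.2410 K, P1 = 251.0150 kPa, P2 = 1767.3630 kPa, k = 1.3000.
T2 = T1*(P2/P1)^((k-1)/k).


(k-1)/k = 0.2308
(P2/P1)^exp = 1.5689
T2 = 436.2410 * 1.5689 = 684.4355 K

684.4355 K


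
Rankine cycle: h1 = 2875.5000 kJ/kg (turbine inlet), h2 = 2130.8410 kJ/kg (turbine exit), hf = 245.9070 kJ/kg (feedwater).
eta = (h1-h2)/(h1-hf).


W = 744.6590 kJ/kg
Q_in = 2629.5930 kJ/kg
eta = 0.2832 = 28.3184%

eta = 28.3184%


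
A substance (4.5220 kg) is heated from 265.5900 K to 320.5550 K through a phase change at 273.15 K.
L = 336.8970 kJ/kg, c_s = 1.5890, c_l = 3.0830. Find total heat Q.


Q1 (sensible, solid) = 4.5220 * 1.5890 * 7.5600 = 54.3221 kJ
Q2 (latent) = 4.5220 * 336.8970 = 1523.4482 kJ
Q3 (sensible, liquid) = 4.5220 * 3.0830 * 47.4050 = 660.8886 kJ
Q_total = 2238.6589 kJ

2238.6589 kJ


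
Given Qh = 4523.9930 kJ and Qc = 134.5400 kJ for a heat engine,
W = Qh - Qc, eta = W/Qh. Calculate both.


W = 4523.9930 - 134.5400 = 4389.4530 kJ
eta = 4389.4530 / 4523.9930 = 0.9703 = 97.0261%

W = 4389.4530 kJ, eta = 97.0261%


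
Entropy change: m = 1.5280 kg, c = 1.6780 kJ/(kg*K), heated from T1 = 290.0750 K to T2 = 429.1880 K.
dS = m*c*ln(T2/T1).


T2/T1 = 1.4796
ln(T2/T1) = 0.3918
dS = 1.5280 * 1.6780 * 0.3918 = 1.0045 kJ/K

1.0045 kJ/K


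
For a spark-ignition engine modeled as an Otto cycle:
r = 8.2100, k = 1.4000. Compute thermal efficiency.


r^(k-1) = 2.3213
eta = 1 - 1/2.3213 = 0.5692 = 56.9213%

56.9213%


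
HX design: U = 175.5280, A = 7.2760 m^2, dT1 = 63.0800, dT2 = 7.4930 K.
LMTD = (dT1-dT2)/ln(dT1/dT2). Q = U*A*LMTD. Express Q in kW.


LMTD = 26.0919 K
Q = 175.5280 * 7.2760 * 26.0919 = 33323.0038 W = 33.3230 kW

33.3230 kW


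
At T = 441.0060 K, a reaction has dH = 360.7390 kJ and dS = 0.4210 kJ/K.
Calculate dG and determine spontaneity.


T*dS = 441.0060 * 0.4210 = 185.6635 kJ
dG = 360.7390 - 185.6635 = 175.0755 kJ (non-spontaneous)

dG = 175.0755 kJ, non-spontaneous


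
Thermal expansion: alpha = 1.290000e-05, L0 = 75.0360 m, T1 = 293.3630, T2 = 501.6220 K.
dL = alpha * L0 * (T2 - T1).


dT = 208.2590 K
dL = 1.290000e-05 * 75.0360 * 208.2590 = 0.201587 m
L_final = 75.237587 m

dL = 0.201587 m


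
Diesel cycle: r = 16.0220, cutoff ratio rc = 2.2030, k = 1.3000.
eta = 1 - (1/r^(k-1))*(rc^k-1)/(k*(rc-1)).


r^(k-1) = 2.2983
rc^k = 2.7920
eta = 0.5014 = 50.1438%

50.1438%


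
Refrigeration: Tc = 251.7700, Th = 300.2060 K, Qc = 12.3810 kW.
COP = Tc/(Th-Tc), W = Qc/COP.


COP = 251.7700 / 48.4360 = 5.1980
W = 12.3810 / 5.1980 = 2.3819 kW

COP = 5.1980, W = 2.3819 kW


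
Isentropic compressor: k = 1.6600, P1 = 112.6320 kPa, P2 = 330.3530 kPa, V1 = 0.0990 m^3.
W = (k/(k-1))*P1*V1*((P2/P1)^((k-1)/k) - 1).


(k-1)/k = 0.3976
(P2/P1)^exp = 1.5339
W = 2.5152 * 112.6320 * 0.0990 * (1.5339 - 1) = 14.9738 kJ

14.9738 kJ


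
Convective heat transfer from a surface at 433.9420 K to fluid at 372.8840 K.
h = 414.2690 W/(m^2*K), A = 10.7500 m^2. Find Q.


dT = 61.0580 K
Q = 414.2690 * 10.7500 * 61.0580 = 271915.1935 W

271915.1935 W


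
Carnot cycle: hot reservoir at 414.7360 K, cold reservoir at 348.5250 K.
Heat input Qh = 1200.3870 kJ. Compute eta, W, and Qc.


eta = 1 - 348.5250/414.7360 = 0.1596
W = 0.1596 * 1200.3870 = 191.6371 kJ
Qc = 1200.3870 - 191.6371 = 1008.7499 kJ

eta = 15.9646%, W = 191.6371 kJ, Qc = 1008.7499 kJ


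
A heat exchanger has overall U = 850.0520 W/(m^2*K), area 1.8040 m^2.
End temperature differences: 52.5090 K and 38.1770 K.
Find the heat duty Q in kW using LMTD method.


LMTD = 44.9629 K
Q = 850.0520 * 1.8040 * 44.9629 = 68950.4020 W = 68.9504 kW

68.9504 kW


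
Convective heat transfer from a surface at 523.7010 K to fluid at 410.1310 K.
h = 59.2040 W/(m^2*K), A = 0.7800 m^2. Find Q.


dT = 113.5700 K
Q = 59.2040 * 0.7800 * 113.5700 = 5244.5627 W

5244.5627 W


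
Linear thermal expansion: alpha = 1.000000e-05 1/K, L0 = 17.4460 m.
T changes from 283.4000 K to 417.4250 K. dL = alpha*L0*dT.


dT = 134.0250 K
dL = 1.000000e-05 * 17.4460 * 134.0250 = 0.023382 m
L_final = 17.469382 m

dL = 0.023382 m


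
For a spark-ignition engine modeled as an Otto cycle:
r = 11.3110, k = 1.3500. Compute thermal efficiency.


r^(k-1) = 2.3374
eta = 1 - 1/2.3374 = 0.5722 = 57.2167%

57.2167%


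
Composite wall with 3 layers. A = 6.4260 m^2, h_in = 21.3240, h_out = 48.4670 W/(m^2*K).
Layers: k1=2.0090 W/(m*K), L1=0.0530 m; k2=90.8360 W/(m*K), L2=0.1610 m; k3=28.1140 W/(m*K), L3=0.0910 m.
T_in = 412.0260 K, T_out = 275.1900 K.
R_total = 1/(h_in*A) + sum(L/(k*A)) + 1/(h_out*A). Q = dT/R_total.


R_conv_in = 1/(21.3240*6.4260) = 0.0073
R_1 = 0.0530/(2.0090*6.4260) = 0.0041
R_2 = 0.1610/(90.8360*6.4260) = 0.0003
R_3 = 0.0910/(28.1140*6.4260) = 0.0005
R_conv_out = 1/(48.4670*6.4260) = 0.0032
R_total = 0.0154 K/W
Q = 136.8360 / 0.0154 = 8889.2054 W

R_total = 0.0154 K/W, Q = 8889.2054 W


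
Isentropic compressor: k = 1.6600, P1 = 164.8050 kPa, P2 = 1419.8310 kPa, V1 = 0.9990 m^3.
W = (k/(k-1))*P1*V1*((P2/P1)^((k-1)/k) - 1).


(k-1)/k = 0.3976
(P2/P1)^exp = 2.3543
W = 2.5152 * 164.8050 * 0.9990 * (2.3543 - 1) = 560.7888 kJ

560.7888 kJ


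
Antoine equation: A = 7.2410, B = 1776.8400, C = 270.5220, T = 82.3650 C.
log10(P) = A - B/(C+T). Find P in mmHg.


C+T = 352.8870
B/(C+T) = 5.0352
log10(P) = 7.2410 - 5.0352 = 2.2058
P = 10^2.2058 = 160.6376 mmHg

160.6376 mmHg


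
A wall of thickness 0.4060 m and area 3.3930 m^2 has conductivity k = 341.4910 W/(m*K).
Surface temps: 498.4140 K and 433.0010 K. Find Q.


dT = 65.4130 K
Q = 341.4910 * 3.3930 * 65.4130 / 0.4060 = 186681.4458 W

186681.4458 W


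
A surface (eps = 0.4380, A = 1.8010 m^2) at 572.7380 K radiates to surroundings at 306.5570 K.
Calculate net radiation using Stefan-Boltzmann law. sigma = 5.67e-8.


T^4 = 1.0760e+11
Tsurr^4 = 8.8317e+09
Q = 0.4380 * 5.67e-8 * 1.8010 * 9.8771e+10 = 4417.7504 W

4417.7504 W


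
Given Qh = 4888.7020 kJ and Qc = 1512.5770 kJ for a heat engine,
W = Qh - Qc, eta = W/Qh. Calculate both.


W = 4888.7020 - 1512.5770 = 3376.1250 kJ
eta = 3376.1250 / 4888.7020 = 0.6906 = 69.0597%

W = 3376.1250 kJ, eta = 69.0597%


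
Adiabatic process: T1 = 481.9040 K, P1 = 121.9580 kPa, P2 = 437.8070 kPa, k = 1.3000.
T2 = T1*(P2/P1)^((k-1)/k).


(k-1)/k = 0.2308
(P2/P1)^exp = 1.3431
T2 = 481.9040 * 1.3431 = 647.2233 K

647.2233 K


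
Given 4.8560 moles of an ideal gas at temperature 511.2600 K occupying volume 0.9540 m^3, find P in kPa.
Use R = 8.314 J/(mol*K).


P = nRT/V = 4.8560 * 8.314 * 511.2600 / 0.9540
= 20640.9895 / 0.9540 = 21636.2574 Pa = 21.6363 kPa

21.6363 kPa


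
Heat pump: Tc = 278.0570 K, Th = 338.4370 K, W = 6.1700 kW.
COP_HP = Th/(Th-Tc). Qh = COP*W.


COP = 338.4370 / 60.3800 = 5.6051
Qh = 5.6051 * 6.1700 = 34.5836 kW

COP = 5.6051, Qh = 34.5836 kW


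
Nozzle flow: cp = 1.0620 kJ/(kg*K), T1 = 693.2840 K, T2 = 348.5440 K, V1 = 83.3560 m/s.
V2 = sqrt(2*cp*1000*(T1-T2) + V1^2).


dT = 344.7400 K
2*cp*1000*dT = 732227.7600
V1^2 = 6948.2227
V2 = sqrt(739175.9827) = 859.7534 m/s

859.7534 m/s


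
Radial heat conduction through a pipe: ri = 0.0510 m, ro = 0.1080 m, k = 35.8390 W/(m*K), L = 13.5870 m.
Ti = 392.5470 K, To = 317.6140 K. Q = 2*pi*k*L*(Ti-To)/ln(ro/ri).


dT = 74.9330 K
ln(ro/ri) = 0.7503
Q = 2*pi*35.8390*13.5870*74.9330 / 0.7503 = 305558.4249 W

305558.4249 W


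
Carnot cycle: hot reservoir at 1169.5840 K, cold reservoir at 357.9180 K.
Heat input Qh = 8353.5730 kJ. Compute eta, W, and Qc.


eta = 1 - 357.9180/1169.5840 = 0.6940
W = 0.6940 * 8353.5730 = 5797.1990 kJ
Qc = 8353.5730 - 5797.1990 = 2556.3740 kJ

eta = 69.3978%, W = 5797.1990 kJ, Qc = 2556.3740 kJ


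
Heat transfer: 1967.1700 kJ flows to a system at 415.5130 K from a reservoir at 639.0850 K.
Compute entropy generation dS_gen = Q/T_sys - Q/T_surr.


dS_sys = 1967.1700/415.5130 = 4.7343 kJ/K
dS_surr = -1967.1700/639.0850 = -3.0781 kJ/K
dS_gen = 4.7343 - 3.0781 = 1.6562 kJ/K (irreversible)

dS_gen = 1.6562 kJ/K, irreversible


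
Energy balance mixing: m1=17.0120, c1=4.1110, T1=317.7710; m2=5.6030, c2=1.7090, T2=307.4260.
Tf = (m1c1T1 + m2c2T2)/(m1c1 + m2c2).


num = 25167.5041
den = 79.5119
Tf = 316.5252 K

316.5252 K


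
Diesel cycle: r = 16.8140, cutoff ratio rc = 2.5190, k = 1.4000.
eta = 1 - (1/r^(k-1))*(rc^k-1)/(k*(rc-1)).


r^(k-1) = 3.0922
rc^k = 3.6452
eta = 0.5977 = 59.7745%

59.7745%


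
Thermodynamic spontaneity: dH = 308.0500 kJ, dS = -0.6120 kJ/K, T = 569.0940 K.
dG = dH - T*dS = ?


T*dS = 569.0940 * -0.6120 = -348.2855 kJ
dG = 308.0500 + 348.2855 = 656.3355 kJ (non-spontaneous)

dG = 656.3355 kJ, non-spontaneous


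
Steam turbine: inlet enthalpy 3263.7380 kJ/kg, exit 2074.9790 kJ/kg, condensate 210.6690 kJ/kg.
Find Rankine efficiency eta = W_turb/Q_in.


W = 1188.7590 kJ/kg
Q_in = 3053.0690 kJ/kg
eta = 0.3894 = 38.9365%

eta = 38.9365%


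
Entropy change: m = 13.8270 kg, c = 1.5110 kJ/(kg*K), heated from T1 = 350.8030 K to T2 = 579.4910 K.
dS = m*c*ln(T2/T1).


T2/T1 = 1.6519
ln(T2/T1) = 0.5019
dS = 13.8270 * 1.5110 * 0.5019 = 10.4865 kJ/K

10.4865 kJ/K


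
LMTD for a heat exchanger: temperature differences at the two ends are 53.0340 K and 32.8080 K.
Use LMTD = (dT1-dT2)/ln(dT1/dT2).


dT1/dT2 = 1.6165
ln(dT1/dT2) = 0.4803
LMTD = 20.2260 / 0.4803 = 42.1146 K

42.1146 K


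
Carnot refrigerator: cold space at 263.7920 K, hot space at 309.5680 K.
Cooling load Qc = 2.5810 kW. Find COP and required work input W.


COP = 263.7920 / 45.7760 = 5.7627
W = 2.5810 / 5.7627 = 0.4479 kW

COP = 5.7627, W = 0.4479 kW


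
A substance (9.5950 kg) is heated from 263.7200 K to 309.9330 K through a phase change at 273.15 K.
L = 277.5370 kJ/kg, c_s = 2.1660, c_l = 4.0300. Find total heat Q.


Q1 (sensible, solid) = 9.5950 * 2.1660 * 9.4300 = 195.9815 kJ
Q2 (latent) = 9.5950 * 277.5370 = 2662.9675 kJ
Q3 (sensible, liquid) = 9.5950 * 4.0300 * 36.7830 = 1422.3195 kJ
Q_total = 4281.2686 kJ

4281.2686 kJ


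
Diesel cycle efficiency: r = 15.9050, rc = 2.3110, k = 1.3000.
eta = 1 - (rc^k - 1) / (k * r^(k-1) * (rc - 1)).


r^(k-1) = 2.2933
rc^k = 2.9713
eta = 0.4956 = 49.5645%

49.5645%


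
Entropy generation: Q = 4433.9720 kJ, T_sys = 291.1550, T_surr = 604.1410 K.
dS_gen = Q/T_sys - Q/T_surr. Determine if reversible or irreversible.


dS_sys = 4433.9720/291.1550 = 15.2289 kJ/K
dS_surr = -4433.9720/604.1410 = -7.3393 kJ/K
dS_gen = 15.2289 - 7.3393 = 7.8896 kJ/K (irreversible)

dS_gen = 7.8896 kJ/K, irreversible


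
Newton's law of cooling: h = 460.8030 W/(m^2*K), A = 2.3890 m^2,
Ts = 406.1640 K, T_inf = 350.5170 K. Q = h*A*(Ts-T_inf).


dT = 55.6470 K
Q = 460.8030 * 2.3890 * 55.6470 = 61259.4655 W

61259.4655 W


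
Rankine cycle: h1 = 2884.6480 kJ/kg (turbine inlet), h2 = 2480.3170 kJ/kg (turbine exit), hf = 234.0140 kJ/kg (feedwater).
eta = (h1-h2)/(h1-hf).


W = 404.3310 kJ/kg
Q_in = 2650.6340 kJ/kg
eta = 0.1525 = 15.2541%

eta = 15.2541%


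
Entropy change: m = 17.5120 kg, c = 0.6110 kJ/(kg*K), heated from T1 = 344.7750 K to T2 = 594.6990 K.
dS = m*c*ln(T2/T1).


T2/T1 = 1.7249
ln(T2/T1) = 0.5452
dS = 17.5120 * 0.6110 * 0.5452 = 5.8332 kJ/K

5.8332 kJ/K


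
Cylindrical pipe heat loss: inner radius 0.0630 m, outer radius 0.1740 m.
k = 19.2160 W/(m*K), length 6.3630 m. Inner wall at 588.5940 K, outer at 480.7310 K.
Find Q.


dT = 107.8630 K
ln(ro/ri) = 1.0159
Q = 2*pi*19.2160*6.3630*107.8630 / 1.0159 = 81567.5695 W

81567.5695 W


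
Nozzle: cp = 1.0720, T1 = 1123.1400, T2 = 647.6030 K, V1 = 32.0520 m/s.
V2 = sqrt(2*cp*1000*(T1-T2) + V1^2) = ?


dT = 475.5370 K
2*cp*1000*dT = 1019551.3280
V1^2 = 1027.3307
V2 = sqrt(1020578.6587) = 1010.2369 m/s

1010.2369 m/s


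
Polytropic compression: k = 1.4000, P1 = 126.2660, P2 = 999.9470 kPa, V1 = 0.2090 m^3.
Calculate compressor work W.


(k-1)/k = 0.2857
(P2/P1)^exp = 1.8062
W = 3.5000 * 126.2660 * 0.2090 * (1.8062 - 1) = 74.4646 kJ

74.4646 kJ


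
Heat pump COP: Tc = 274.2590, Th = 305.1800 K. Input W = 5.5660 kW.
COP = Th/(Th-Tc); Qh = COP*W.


COP = 305.1800 / 30.9210 = 9.8697
Qh = 9.8697 * 5.5660 = 54.9346 kW

COP = 9.8697, Qh = 54.9346 kW


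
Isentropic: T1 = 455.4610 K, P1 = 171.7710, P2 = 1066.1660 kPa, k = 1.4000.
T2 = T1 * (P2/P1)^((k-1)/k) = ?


(k-1)/k = 0.2857
(P2/P1)^exp = 1.6848
T2 = 455.4610 * 1.6848 = 767.3384 K

767.3384 K


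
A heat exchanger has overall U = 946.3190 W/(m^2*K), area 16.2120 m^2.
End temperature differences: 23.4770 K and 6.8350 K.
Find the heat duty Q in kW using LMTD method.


LMTD = 13.4866 K
Q = 946.3190 * 16.2120 * 13.4866 = 206907.8270 W = 206.9078 kW

206.9078 kW


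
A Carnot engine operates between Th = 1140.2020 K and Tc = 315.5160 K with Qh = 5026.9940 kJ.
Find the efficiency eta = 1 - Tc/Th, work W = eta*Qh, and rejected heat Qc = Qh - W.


eta = 1 - 315.5160/1140.2020 = 0.7233
W = 0.7233 * 5026.9940 = 3635.9273 kJ
Qc = 5026.9940 - 3635.9273 = 1391.0667 kJ

eta = 72.3281%, W = 3635.9273 kJ, Qc = 1391.0667 kJ


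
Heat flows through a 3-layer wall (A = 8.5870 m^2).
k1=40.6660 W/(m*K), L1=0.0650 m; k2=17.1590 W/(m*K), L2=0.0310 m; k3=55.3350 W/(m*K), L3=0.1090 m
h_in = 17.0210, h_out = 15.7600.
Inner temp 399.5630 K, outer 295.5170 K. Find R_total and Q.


R_conv_in = 1/(17.0210*8.5870) = 0.0068
R_1 = 0.0650/(40.6660*8.5870) = 0.0002
R_2 = 0.0310/(17.1590*8.5870) = 0.0002
R_3 = 0.1090/(55.3350*8.5870) = 0.0002
R_conv_out = 1/(15.7600*8.5870) = 0.0074
R_total = 0.0149 K/W
Q = 104.0460 / 0.0149 = 7003.1354 W

R_total = 0.0149 K/W, Q = 7003.1354 W


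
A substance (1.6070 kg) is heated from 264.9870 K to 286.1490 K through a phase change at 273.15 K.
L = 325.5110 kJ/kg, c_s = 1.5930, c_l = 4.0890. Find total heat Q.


Q1 (sensible, solid) = 1.6070 * 1.5930 * 8.1630 = 20.8969 kJ
Q2 (latent) = 1.6070 * 325.5110 = 523.0962 kJ
Q3 (sensible, liquid) = 1.6070 * 4.0890 * 12.9990 = 85.4167 kJ
Q_total = 629.4098 kJ

629.4098 kJ


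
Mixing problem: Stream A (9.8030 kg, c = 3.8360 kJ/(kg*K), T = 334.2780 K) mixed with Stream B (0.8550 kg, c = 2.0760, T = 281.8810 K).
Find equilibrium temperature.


num = 13070.6260
den = 39.3793
Tf = 331.9163 K

331.9163 K


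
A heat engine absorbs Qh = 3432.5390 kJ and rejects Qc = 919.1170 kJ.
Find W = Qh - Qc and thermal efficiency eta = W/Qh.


W = 3432.5390 - 919.1170 = 2513.4220 kJ
eta = 2513.4220 / 3432.5390 = 0.7322 = 73.2234%

W = 2513.4220 kJ, eta = 73.2234%


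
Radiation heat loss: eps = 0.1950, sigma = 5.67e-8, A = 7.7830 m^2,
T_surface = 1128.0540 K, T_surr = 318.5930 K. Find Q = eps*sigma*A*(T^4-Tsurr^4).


T^4 = 1.6193e+12
Tsurr^4 = 1.0303e+10
Q = 0.1950 * 5.67e-8 * 7.7830 * 1.6090e+12 = 138456.1494 W

138456.1494 W


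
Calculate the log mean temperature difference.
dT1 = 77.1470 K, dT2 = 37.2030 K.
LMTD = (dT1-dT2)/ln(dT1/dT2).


dT1/dT2 = 2.0737
ln(dT1/dT2) = 0.7293
LMTD = 39.9440 / 0.7293 = 54.7686 K

54.7686 K


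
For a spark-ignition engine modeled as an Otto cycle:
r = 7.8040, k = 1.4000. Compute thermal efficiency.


r^(k-1) = 2.2747
eta = 1 - 1/2.2747 = 0.5604 = 56.0384%

56.0384%


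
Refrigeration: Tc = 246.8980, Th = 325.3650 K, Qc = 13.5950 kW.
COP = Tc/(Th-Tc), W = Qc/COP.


COP = 246.8980 / 78.4670 = 3.1465
W = 13.5950 / 3.1465 = 4.3206 kW

COP = 3.1465, W = 4.3206 kW


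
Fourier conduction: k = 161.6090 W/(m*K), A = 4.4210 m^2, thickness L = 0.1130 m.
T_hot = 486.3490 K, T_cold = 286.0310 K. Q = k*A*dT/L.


dT = 200.3180 K
Q = 161.6090 * 4.4210 * 200.3180 / 0.1130 = 1266565.3127 W

1266565.3127 W


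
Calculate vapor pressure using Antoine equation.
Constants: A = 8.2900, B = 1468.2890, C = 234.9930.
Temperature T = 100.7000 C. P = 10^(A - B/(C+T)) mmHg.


C+T = 335.6930
B/(C+T) = 4.3739
log10(P) = 8.2900 - 4.3739 = 3.9161
P = 10^3.9161 = 8243.2006 mmHg

8243.2006 mmHg


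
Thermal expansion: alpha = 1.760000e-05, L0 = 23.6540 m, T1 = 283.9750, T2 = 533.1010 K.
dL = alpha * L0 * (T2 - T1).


dT = 249.1260 K
dL = 1.760000e-05 * 23.6540 * 249.1260 = 0.103714 m
L_final = 23.757714 m

dL = 0.103714 m


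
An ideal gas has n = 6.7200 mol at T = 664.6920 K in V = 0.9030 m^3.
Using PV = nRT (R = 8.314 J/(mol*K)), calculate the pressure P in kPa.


P = nRT/V = 6.7200 * 8.314 * 664.6920 / 0.9030
= 37136.3952 / 0.9030 = 41125.5761 Pa = 41.1256 kPa

41.1256 kPa


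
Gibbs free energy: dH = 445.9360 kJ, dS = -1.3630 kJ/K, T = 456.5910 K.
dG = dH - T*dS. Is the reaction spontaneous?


T*dS = 456.5910 * -1.3630 = -622.3335 kJ
dG = 445.9360 + 622.3335 = 1068.2695 kJ (non-spontaneous)

dG = 1068.2695 kJ, non-spontaneous


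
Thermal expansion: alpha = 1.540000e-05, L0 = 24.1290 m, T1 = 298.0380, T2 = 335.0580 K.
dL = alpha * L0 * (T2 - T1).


dT = 37.0200 K
dL = 1.540000e-05 * 24.1290 * 37.0200 = 0.013756 m
L_final = 24.142756 m

dL = 0.013756 m


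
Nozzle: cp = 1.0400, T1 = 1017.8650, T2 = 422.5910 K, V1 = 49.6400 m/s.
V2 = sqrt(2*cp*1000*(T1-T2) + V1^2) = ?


dT = 595.2740 K
2*cp*1000*dT = 1238169.9200
V1^2 = 2464.1296
V2 = sqrt(1240634.0496) = 1113.8375 m/s

1113.8375 m/s


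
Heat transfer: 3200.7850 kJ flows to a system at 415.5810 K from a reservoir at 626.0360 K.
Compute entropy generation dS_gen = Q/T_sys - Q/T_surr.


dS_sys = 3200.7850/415.5810 = 7.7020 kJ/K
dS_surr = -3200.7850/626.0360 = -5.1128 kJ/K
dS_gen = 7.7020 - 5.1128 = 2.5892 kJ/K (irreversible)

dS_gen = 2.5892 kJ/K, irreversible


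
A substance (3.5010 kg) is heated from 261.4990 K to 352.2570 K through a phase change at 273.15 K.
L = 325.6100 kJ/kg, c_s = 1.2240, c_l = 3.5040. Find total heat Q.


Q1 (sensible, solid) = 3.5010 * 1.2240 * 11.6510 = 49.9271 kJ
Q2 (latent) = 3.5010 * 325.6100 = 1139.9606 kJ
Q3 (sensible, liquid) = 3.5010 * 3.5040 * 79.1070 = 970.4454 kJ
Q_total = 2160.3332 kJ

2160.3332 kJ


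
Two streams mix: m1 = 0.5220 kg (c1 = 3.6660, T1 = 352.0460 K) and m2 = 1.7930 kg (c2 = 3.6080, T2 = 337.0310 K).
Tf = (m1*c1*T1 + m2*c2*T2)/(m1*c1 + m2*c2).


num = 2853.9956
den = 8.3828
Tf = 340.4587 K

340.4587 K


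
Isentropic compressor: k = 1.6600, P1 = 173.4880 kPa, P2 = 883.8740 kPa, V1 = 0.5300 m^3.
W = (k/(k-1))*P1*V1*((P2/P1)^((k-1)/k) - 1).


(k-1)/k = 0.3976
(P2/P1)^exp = 1.9105
W = 2.5152 * 173.4880 * 0.5300 * (1.9105 - 1) = 210.5639 kJ

210.5639 kJ


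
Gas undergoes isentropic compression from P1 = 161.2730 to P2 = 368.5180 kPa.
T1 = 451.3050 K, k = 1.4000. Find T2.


(k-1)/k = 0.2857
(P2/P1)^exp = 1.2663
T2 = 451.3050 * 1.2663 = 571.4946 K

571.4946 K


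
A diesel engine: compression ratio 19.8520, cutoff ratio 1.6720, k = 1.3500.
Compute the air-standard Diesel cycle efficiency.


r^(k-1) = 2.8460
rc^k = 2.0016
eta = 0.6121 = 61.2079%

61.2079%


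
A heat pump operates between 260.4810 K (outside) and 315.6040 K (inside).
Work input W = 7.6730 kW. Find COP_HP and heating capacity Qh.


COP = 315.6040 / 55.1230 = 5.7255
Qh = 5.7255 * 7.6730 = 43.9314 kW

COP = 5.7255, Qh = 43.9314 kW


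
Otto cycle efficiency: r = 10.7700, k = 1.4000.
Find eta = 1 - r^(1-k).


r^(k-1) = 2.5875
eta = 1 - 1/2.5875 = 0.6135 = 61.3532%

61.3532%


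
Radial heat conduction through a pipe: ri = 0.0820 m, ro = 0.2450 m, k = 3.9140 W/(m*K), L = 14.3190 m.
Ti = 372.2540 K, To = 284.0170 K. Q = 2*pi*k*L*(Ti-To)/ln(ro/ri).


dT = 88.2370 K
ln(ro/ri) = 1.0945
Q = 2*pi*3.9140*14.3190*88.2370 / 1.0945 = 28387.8752 W

28387.8752 W


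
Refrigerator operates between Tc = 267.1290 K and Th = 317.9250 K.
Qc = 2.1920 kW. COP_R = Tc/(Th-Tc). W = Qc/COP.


COP = 267.1290 / 50.7960 = 5.2589
W = 2.1920 / 5.2589 = 0.4168 kW

COP = 5.2589, W = 0.4168 kW


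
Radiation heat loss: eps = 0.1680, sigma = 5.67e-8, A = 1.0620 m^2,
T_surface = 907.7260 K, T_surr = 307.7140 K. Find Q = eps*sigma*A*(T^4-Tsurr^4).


T^4 = 6.7892e+11
Tsurr^4 = 8.9658e+09
Q = 0.1680 * 5.67e-8 * 1.0620 * 6.6995e+11 = 6777.3900 W

6777.3900 W


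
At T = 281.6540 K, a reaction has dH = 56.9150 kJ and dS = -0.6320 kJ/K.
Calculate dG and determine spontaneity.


T*dS = 281.6540 * -0.6320 = -178.0053 kJ
dG = 56.9150 + 178.0053 = 234.9203 kJ (non-spontaneous)

dG = 234.9203 kJ, non-spontaneous


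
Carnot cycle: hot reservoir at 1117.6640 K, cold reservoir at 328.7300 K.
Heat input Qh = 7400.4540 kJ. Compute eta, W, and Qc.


eta = 1 - 328.7300/1117.6640 = 0.7059
W = 0.7059 * 7400.4540 = 5223.8148 kJ
Qc = 7400.4540 - 5223.8148 = 2176.6392 kJ

eta = 70.5878%, W = 5223.8148 kJ, Qc = 2176.6392 kJ


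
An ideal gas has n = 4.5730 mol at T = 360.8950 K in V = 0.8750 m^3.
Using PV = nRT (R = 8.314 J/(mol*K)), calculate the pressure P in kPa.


P = nRT/V = 4.5730 * 8.314 * 360.8950 / 0.8750
= 13721.1998 / 0.8750 = 15681.3711 Pa = 15.6814 kPa

15.6814 kPa


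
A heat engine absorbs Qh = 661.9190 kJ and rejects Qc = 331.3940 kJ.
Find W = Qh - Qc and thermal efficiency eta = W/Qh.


W = 661.9190 - 331.3940 = 330.5250 kJ
eta = 330.5250 / 661.9190 = 0.4993 = 49.9344%

W = 330.5250 kJ, eta = 49.9344%


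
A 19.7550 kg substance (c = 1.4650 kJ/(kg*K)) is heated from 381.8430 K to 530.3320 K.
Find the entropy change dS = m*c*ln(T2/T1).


T2/T1 = 1.3889
ln(T2/T1) = 0.3285
dS = 19.7550 * 1.4650 * 0.3285 = 9.5070 kJ/K

9.5070 kJ/K


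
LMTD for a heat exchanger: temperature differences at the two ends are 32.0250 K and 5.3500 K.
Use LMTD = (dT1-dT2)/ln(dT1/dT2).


dT1/dT2 = 5.9860
ln(dT1/dT2) = 1.7894
LMTD = 26.6750 / 1.7894 = 14.9071 K

14.9071 K


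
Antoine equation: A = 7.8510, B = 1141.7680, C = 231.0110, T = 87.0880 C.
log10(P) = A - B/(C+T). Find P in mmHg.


C+T = 318.0990
B/(C+T) = 3.5893
log10(P) = 7.8510 - 3.5893 = 4.2617
P = 10^4.2617 = 18266.3607 mmHg

18266.3607 mmHg


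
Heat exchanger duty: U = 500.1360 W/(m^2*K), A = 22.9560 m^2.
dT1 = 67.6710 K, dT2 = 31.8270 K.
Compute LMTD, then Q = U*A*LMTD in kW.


LMTD = 47.5169 K
Q = 500.1360 * 22.9560 * 47.5169 = 545546.8912 W = 545.5469 kW

545.5469 kW


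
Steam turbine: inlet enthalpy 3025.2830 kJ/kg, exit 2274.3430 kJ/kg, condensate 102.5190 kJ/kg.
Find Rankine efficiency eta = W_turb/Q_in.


W = 750.9400 kJ/kg
Q_in = 2922.7640 kJ/kg
eta = 0.2569 = 25.6928%

eta = 25.6928%


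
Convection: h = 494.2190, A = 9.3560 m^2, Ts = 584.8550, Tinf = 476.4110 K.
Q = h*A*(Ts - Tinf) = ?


dT = 108.4440 K
Q = 494.2190 * 9.3560 * 108.4440 = 501435.6175 W

501435.6175 W


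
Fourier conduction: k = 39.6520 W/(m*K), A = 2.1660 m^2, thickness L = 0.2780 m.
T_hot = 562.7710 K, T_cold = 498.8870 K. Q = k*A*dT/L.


dT = 63.8840 K
Q = 39.6520 * 2.1660 * 63.8840 / 0.2780 = 19736.5325 W

19736.5325 W


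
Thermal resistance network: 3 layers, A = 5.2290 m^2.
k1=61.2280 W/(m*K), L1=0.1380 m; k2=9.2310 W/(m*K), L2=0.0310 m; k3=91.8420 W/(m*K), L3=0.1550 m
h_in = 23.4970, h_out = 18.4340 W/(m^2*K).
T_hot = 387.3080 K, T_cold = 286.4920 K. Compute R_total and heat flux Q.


R_conv_in = 1/(23.4970*5.2290) = 0.0081
R_1 = 0.1380/(61.2280*5.2290) = 0.0004
R_2 = 0.0310/(9.2310*5.2290) = 0.0006
R_3 = 0.1550/(91.8420*5.2290) = 0.0003
R_conv_out = 1/(18.4340*5.2290) = 0.0104
R_total = 0.0199 K/W
Q = 100.8160 / 0.0199 = 5063.7505 W

R_total = 0.0199 K/W, Q = 5063.7505 W


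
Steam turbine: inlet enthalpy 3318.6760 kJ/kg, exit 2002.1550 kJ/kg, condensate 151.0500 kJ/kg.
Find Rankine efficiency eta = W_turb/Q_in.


W = 1316.5210 kJ/kg
Q_in = 3167.6260 kJ/kg
eta = 0.4156 = 41.5618%

eta = 41.5618%


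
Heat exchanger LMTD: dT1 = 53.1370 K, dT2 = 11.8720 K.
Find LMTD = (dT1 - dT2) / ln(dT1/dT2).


dT1/dT2 = 4.4758
ln(dT1/dT2) = 1.4987
LMTD = 41.2650 / 1.4987 = 27.5340 K

27.5340 K


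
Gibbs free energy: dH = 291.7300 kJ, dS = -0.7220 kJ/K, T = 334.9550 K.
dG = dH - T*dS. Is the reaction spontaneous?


T*dS = 334.9550 * -0.7220 = -241.8375 kJ
dG = 291.7300 + 241.8375 = 533.5675 kJ (non-spontaneous)

dG = 533.5675 kJ, non-spontaneous


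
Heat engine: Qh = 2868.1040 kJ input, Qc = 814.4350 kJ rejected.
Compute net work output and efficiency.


W = 2868.1040 - 814.4350 = 2053.6690 kJ
eta = 2053.6690 / 2868.1040 = 0.7160 = 71.6037%

W = 2053.6690 kJ, eta = 71.6037%


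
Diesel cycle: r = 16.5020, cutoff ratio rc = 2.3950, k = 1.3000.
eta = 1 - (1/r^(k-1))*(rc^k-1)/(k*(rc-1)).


r^(k-1) = 2.3188
rc^k = 3.1124
eta = 0.4977 = 49.7657%

49.7657%


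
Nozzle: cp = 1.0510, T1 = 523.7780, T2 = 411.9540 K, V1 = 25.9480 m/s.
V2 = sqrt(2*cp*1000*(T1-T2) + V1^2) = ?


dT = 111.8240 K
2*cp*1000*dT = 235054.0480
V1^2 = 673.2987
V2 = sqrt(235727.3467) = 485.5176 m/s

485.5176 m/s


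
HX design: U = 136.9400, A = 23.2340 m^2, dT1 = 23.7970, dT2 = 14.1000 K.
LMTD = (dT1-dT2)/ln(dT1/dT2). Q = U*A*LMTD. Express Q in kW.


LMTD = 18.5275 K
Q = 136.9400 * 23.2340 * 18.5275 = 58948.2152 W = 58.9482 kW

58.9482 kW


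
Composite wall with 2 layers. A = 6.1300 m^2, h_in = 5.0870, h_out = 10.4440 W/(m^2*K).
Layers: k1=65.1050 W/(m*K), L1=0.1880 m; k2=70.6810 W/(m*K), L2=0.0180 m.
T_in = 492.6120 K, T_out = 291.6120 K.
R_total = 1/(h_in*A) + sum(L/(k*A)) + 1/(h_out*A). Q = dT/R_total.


R_conv_in = 1/(5.0870*6.1300) = 0.0321
R_1 = 0.1880/(65.1050*6.1300) = 0.0005
R_2 = 0.0180/(70.6810*6.1300) = 4.1544e-05
R_conv_out = 1/(10.4440*6.1300) = 0.0156
R_total = 0.0482 K/W
Q = 201.0000 / 0.0482 = 4170.0598 W

R_total = 0.0482 K/W, Q = 4170.0598 W


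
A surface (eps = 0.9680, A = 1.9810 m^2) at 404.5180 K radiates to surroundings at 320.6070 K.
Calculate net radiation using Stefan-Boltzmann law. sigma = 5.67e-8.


T^4 = 2.6776e+10
Tsurr^4 = 1.0566e+10
Q = 0.9680 * 5.67e-8 * 1.9810 * 1.6211e+10 = 1762.5744 W

1762.5744 W


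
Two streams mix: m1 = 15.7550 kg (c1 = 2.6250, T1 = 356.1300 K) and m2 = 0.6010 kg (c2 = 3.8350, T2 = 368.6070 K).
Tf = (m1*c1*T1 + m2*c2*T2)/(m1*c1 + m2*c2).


num = 15578.0022
den = 43.6617
Tf = 356.7886 K

356.7886 K


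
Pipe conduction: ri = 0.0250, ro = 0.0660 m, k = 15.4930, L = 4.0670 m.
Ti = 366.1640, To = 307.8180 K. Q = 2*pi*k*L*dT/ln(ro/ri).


dT = 58.3460 K
ln(ro/ri) = 0.9708
Q = 2*pi*15.4930*4.0670*58.3460 / 0.9708 = 23794.7044 W

23794.7044 W
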